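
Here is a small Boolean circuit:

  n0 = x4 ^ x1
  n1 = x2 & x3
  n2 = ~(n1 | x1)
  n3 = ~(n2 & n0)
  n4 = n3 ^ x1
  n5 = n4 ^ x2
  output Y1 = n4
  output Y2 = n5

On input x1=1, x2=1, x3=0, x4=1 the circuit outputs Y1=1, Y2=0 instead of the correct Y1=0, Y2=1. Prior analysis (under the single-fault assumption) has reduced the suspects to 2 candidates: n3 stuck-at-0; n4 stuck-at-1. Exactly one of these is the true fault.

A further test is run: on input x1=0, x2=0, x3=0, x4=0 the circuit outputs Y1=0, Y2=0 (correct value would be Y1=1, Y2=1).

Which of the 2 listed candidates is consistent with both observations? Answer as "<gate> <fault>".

Evaluate each candidate on input x1=0, x2=0, x3=0, x4=0:
  n3 stuck-at-0: n0=0, n1=0, n2=1, n3=0 [stuck-at-0], n4=0, n5=0 → Y1=0, Y2=0 — matches
  n4 stuck-at-1: n0=0, n1=0, n2=1, n3=1, n4=1 [stuck-at-1], n5=1 → Y1=1, Y2=1 — eliminated
Only n3 stuck-at-0 reproduces the observed Y1=0, Y2=0.

n3 stuck-at-0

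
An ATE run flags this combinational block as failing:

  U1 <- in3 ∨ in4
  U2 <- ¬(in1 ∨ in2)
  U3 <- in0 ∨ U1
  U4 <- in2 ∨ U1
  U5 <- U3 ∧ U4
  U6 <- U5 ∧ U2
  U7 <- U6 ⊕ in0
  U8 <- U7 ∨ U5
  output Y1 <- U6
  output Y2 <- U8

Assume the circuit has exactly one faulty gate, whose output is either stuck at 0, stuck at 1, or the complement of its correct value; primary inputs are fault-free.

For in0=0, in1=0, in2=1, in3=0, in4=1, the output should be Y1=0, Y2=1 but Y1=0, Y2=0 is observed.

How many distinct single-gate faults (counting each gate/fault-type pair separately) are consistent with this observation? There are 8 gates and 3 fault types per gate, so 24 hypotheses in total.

10

Fault-free: U1=1, U2=0, U3=1, U4=1, U5=1, U6=0, U7=0, U8=1 → Y1=0, Y2=1. Observed Y1=0, Y2=0.
  U1: stuck-at-0, inverted output ✓; others ✗
  U2: none of the 3 fault types match ✗
  U3: stuck-at-0, inverted output ✓; others ✗
  U4: stuck-at-0, inverted output ✓; others ✗
  U5: stuck-at-0, inverted output ✓; others ✗
  U6: none of the 3 fault types match ✗
  U7: none of the 3 fault types match ✗
  U8: stuck-at-0, inverted output ✓; others ✗
Consistent faults: {U1 stuck-at-0, U1 inverted output, U3 stuck-at-0, U3 inverted output, U4 stuck-at-0, U4 inverted output, U5 stuck-at-0, U5 inverted output, U8 stuck-at-0, U8 inverted output} — 10 in all.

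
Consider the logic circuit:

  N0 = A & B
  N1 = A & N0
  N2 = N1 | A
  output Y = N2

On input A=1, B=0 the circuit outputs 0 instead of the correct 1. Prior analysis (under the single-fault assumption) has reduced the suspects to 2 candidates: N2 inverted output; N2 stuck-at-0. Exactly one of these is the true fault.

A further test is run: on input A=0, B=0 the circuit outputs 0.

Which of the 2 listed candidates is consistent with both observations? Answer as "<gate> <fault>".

Evaluate each candidate on input A=0, B=0:
  N2 inverted output: N0=0, N1=0, N2=1 [inverted output] → 1 — eliminated
  N2 stuck-at-0: N0=0, N1=0, N2=0 [stuck-at-0] → 0 — matches
Only N2 stuck-at-0 reproduces the observed 0.

N2 stuck-at-0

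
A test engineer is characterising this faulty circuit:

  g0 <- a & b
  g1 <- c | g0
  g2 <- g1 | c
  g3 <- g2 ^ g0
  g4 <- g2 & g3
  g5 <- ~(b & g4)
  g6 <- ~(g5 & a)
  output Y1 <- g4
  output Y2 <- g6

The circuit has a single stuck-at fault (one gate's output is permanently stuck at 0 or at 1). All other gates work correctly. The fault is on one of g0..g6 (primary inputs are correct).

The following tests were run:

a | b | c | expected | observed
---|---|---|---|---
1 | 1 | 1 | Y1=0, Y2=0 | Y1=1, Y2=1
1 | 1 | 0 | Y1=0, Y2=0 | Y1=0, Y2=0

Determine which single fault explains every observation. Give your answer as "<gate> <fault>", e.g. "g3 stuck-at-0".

Fault-free values for test 1 (a=1, b=1, c=1): g0=1, g1=1, g2=1, g3=0, g4=0, g5=1, g6=0, giving Y1=0, Y2=0. Observed Y1=1, Y2=1.
Test 1: faults giving observed Y1=1, Y2=1 are {g0 stuck-at-0, g3 stuck-at-1, g4 stuck-at-1}.
Test 2 (a=1, b=1, c=0): fault-free g0=1, g1=1, g2=1, g3=0, g4=0, g5=1, g6=0 → Y1=0, Y2=0; observed Y1=0, Y2=0. Eliminates g3 stuck-at-1, g4 stuck-at-1.
Only g0 stuck-at-0 is consistent with every test.

g0 stuck-at-0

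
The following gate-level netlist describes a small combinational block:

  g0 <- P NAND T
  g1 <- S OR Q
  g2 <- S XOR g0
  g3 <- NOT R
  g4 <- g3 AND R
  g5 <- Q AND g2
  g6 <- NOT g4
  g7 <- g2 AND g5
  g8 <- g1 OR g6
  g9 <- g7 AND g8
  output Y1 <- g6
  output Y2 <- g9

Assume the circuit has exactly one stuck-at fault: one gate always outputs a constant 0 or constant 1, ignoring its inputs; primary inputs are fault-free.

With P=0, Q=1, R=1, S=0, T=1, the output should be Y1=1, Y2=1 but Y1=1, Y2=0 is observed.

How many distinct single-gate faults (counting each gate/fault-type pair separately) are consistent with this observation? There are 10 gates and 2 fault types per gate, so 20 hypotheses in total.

Fault-free: g0=1, g1=1, g2=1, g3=0, g4=0, g5=1, g6=1, g7=1, g8=1, g9=1 → Y1=1, Y2=1. Observed Y1=1, Y2=0.
  g0: stuck-at-0 ✓; others ✗
  g1: none of the 2 fault types match ✗
  g2: stuck-at-0 ✓; others ✗
  g3: none of the 2 fault types match ✗
  g4: none of the 2 fault types match ✗
  g5: stuck-at-0 ✓; others ✗
  g6: none of the 2 fault types match ✗
  g7: stuck-at-0 ✓; others ✗
  g8: stuck-at-0 ✓; others ✗
  g9: stuck-at-0 ✓; others ✗
Consistent faults: {g0 stuck-at-0, g2 stuck-at-0, g5 stuck-at-0, g7 stuck-at-0, g8 stuck-at-0, g9 stuck-at-0} — 6 in all.

6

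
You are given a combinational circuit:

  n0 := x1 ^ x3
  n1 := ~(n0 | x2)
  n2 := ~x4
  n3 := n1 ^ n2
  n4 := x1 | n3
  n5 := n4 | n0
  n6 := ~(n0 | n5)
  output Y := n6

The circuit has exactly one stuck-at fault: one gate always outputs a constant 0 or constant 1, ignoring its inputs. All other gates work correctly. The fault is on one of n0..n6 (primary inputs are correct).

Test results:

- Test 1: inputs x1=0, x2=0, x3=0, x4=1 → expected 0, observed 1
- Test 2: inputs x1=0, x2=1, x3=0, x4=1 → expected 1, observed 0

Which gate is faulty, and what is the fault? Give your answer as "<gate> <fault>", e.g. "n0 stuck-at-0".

Fault-free values for test 1 (x1=0, x2=0, x3=0, x4=1): n0=0, n1=1, n2=0, n3=1, n4=1, n5=1, n6=0, giving Y=0. Observed 1.
Test 1: faults giving observed 1 are {n1 stuck-at-0, n2 stuck-at-1, n3 stuck-at-0, n4 stuck-at-0, n5 stuck-at-0, n6 stuck-at-1}.
Test 2 (x1=0, x2=1, x3=0, x4=1): fault-free n0=0, n1=0, n2=0, n3=0, n4=0, n5=0, n6=1 → 1; observed 0. Eliminates n1 stuck-at-0, n3 stuck-at-0, n4 stuck-at-0, n5 stuck-at-0, n6 stuck-at-1.
Only n2 stuck-at-1 is consistent with every test.

n2 stuck-at-1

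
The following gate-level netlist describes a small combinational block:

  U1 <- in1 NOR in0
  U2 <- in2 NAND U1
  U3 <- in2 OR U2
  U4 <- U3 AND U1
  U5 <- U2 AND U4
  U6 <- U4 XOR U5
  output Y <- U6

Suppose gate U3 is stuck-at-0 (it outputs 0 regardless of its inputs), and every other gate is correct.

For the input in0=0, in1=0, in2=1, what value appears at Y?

Propagate with U3 forced: U1=1, U2=0, U3=0 [stuck-at-0], U4=0, U5=0, U6=0.
So Y = 0. (Without the fault it would be 1.)

0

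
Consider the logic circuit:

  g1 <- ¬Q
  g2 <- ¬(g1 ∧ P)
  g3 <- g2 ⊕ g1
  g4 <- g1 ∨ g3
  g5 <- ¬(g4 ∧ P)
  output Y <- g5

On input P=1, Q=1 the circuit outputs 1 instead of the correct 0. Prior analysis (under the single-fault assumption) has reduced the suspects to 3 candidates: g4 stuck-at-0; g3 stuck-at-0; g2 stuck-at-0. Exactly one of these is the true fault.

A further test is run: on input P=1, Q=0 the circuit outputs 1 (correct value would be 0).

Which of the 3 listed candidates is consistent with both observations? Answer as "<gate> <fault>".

Evaluate each candidate on input P=1, Q=0:
  g4 stuck-at-0: g1=1, g2=0, g3=1, g4=0 [stuck-at-0], g5=1 → 1 — matches
  g3 stuck-at-0: g1=1, g2=0, g3=0 [stuck-at-0], g4=1, g5=0 → 0 — eliminated
  g2 stuck-at-0: g1=1, g2=0 [stuck-at-0], g3=1, g4=1, g5=0 → 0 — eliminated
Only g4 stuck-at-0 reproduces the observed 1.

g4 stuck-at-0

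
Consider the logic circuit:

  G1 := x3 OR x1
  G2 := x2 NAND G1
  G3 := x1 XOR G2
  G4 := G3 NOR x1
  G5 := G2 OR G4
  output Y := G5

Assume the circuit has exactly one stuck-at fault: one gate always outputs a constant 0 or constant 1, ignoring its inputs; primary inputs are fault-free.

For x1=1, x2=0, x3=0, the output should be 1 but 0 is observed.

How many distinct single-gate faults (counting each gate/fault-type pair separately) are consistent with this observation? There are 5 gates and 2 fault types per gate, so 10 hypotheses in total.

Fault-free: G1=1, G2=1, G3=0, G4=0, G5=1 → 1. Observed 0.
  G1 stuck-at-0: output 1 ✗
  G1 stuck-at-1: output 1 ✗
  G2 stuck-at-0: output 0 ✓
  G2 stuck-at-1: output 1 ✗
  G3 stuck-at-0: output 1 ✗
  G3 stuck-at-1: output 1 ✗
  G4 stuck-at-0: output 1 ✗
  G4 stuck-at-1: output 1 ✗
  G5 stuck-at-0: output 0 ✓
  G5 stuck-at-1: output 1 ✗
Consistent faults: {G2 stuck-at-0, G5 stuck-at-0} — 2 in all.

2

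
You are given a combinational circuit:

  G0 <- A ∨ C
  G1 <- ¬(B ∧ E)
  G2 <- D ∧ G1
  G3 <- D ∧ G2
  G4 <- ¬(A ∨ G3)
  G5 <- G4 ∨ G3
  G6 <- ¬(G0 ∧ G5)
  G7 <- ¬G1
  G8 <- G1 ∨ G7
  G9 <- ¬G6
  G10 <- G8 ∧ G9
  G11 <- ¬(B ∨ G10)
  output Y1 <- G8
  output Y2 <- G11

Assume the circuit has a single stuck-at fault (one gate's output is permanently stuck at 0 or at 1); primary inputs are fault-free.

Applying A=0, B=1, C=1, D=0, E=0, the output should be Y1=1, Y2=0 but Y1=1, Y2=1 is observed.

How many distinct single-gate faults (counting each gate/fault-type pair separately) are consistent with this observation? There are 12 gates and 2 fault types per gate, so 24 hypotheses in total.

Fault-free: G0=1, G1=1, G2=0, G3=0, G4=1, G5=1, G6=0, G7=0, G8=1, G9=1, G10=1, G11=0 → Y1=1, Y2=0. Observed Y1=1, Y2=1.
  G0: none of the 2 fault types match ✗
  G1: none of the 2 fault types match ✗
  G2: none of the 2 fault types match ✗
  G3: none of the 2 fault types match ✗
  G4: none of the 2 fault types match ✗
  G5: none of the 2 fault types match ✗
  G6: none of the 2 fault types match ✗
  G7: none of the 2 fault types match ✗
  G8: none of the 2 fault types match ✗
  G9: none of the 2 fault types match ✗
  G10: none of the 2 fault types match ✗
  G11: stuck-at-1 ✓; others ✗
Consistent faults: {G11 stuck-at-1} — 1 in all.

1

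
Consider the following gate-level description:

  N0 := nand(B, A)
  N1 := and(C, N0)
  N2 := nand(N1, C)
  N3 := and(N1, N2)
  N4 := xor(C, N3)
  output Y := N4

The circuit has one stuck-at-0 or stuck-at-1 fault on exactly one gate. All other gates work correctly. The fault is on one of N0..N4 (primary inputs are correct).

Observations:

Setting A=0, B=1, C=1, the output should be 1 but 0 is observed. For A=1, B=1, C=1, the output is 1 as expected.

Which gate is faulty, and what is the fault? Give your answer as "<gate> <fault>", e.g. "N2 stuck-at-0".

Fault-free values for test 1 (A=0, B=1, C=1): N0=1, N1=1, N2=0, N3=0, N4=1, giving Y=1. Observed 0.
Test 1: faults giving observed 0 are {N2 stuck-at-1, N3 stuck-at-1, N4 stuck-at-0}.
Test 2 (A=1, B=1, C=1): fault-free N0=0, N1=0, N2=1, N3=0, N4=1 → 1; observed 1. Eliminates N3 stuck-at-1, N4 stuck-at-0.
Only N2 stuck-at-1 is consistent with every test.

N2 stuck-at-1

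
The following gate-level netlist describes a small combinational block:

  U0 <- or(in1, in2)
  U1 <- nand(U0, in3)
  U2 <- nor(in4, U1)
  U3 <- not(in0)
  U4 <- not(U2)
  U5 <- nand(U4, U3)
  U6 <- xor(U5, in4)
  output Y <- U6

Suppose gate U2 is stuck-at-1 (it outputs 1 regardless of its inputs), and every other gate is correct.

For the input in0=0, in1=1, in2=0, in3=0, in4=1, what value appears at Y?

0

Propagate with U2 forced: U0=1, U1=1, U2=1 [stuck-at-1], U3=1, U4=0, U5=1, U6=0.
So Y = 0. (Without the fault it would be 1.)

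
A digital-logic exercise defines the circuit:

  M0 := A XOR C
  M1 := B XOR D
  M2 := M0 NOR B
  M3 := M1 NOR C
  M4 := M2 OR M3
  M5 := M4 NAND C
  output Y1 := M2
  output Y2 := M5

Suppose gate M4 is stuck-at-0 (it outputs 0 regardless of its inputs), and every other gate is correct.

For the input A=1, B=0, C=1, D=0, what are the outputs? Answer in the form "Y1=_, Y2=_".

Propagate with M4 forced: M0=0, M1=0, M2=1, M3=0, M4=0 [stuck-at-0], M5=1.
So the outputs are Y1=1, Y2=1. (Without the fault they would be Y1=1, Y2=0.)

Y1=1, Y2=1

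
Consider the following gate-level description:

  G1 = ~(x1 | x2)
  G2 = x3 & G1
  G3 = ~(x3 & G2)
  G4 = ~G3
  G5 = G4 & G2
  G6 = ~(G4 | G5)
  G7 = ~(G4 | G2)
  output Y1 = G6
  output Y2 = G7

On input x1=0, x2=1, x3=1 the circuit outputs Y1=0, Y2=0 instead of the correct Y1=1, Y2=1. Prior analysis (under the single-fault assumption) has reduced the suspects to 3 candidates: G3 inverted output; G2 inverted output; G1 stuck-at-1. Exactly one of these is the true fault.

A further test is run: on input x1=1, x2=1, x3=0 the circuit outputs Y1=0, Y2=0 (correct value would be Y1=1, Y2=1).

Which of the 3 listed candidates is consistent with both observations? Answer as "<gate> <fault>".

G3 inverted output

Evaluate each candidate on input x1=1, x2=1, x3=0:
  G3 inverted output: G1=0, G2=0, G3=0 [inverted output], G4=1, G5=0, G6=0, G7=0 → Y1=0, Y2=0 — matches
  G2 inverted output: G1=0, G2=1 [inverted output], G3=1, G4=0, G5=0, G6=1, G7=0 → Y1=1, Y2=0 — eliminated
  G1 stuck-at-1: G1=1 [stuck-at-1], G2=0, G3=1, G4=0, G5=0, G6=1, G7=1 → Y1=1, Y2=1 — eliminated
Only G3 inverted output reproduces the observed Y1=0, Y2=0.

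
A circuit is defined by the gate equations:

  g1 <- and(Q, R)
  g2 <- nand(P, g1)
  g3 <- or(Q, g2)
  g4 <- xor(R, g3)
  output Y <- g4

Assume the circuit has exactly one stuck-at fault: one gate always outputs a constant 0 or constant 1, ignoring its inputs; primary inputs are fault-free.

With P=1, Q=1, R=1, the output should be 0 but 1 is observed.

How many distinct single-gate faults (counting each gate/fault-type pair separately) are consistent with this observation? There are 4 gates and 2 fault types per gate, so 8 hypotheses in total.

2

Fault-free: g1=1, g2=0, g3=1, g4=0 → 0. Observed 1.
  g1 stuck-at-0: output 0 ✗
  g1 stuck-at-1: output 0 ✗
  g2 stuck-at-0: output 0 ✗
  g2 stuck-at-1: output 0 ✗
  g3 stuck-at-0: output 1 ✓
  g3 stuck-at-1: output 0 ✗
  g4 stuck-at-0: output 0 ✗
  g4 stuck-at-1: output 1 ✓
Consistent faults: {g3 stuck-at-0, g4 stuck-at-1} — 2 in all.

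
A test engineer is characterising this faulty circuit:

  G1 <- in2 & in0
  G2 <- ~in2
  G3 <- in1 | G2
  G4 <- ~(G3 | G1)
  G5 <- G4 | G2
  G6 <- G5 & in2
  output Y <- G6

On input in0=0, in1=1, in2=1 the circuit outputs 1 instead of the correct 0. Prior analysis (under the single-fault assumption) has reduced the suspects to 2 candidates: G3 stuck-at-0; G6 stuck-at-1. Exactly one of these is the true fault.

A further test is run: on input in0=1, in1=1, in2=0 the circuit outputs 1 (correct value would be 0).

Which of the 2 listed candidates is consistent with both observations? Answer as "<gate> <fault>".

Evaluate each candidate on input in0=1, in1=1, in2=0:
  G3 stuck-at-0: G1=0, G2=1, G3=0 [stuck-at-0], G4=1, G5=1, G6=0 → 0 — eliminated
  G6 stuck-at-1: G1=0, G2=1, G3=1, G4=0, G5=1, G6=1 [stuck-at-1] → 1 — matches
Only G6 stuck-at-1 reproduces the observed 1.

G6 stuck-at-1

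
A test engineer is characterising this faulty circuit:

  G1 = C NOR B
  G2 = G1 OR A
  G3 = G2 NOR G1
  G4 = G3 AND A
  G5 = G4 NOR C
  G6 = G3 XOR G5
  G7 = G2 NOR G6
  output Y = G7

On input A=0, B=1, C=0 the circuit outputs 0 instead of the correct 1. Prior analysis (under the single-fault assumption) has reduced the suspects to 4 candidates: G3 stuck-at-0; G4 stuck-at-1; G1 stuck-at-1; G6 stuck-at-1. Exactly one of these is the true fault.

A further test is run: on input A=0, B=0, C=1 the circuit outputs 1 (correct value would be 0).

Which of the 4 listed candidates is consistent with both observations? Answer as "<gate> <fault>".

G3 stuck-at-0

Evaluate each candidate on input A=0, B=0, C=1:
  G3 stuck-at-0: G1=0, G2=0, G3=0 [stuck-at-0], G4=0, G5=0, G6=0, G7=1 → 1 — matches
  G4 stuck-at-1: G1=0, G2=0, G3=1, G4=1 [stuck-at-1], G5=0, G6=1, G7=0 → 0 — eliminated
  G1 stuck-at-1: G1=1 [stuck-at-1], G2=1, G3=0, G4=0, G5=0, G6=0, G7=0 → 0 — eliminated
  G6 stuck-at-1: G1=0, G2=0, G3=1, G4=0, G5=0, G6=1 [stuck-at-1], G7=0 → 0 — eliminated
Only G3 stuck-at-0 reproduces the observed 1.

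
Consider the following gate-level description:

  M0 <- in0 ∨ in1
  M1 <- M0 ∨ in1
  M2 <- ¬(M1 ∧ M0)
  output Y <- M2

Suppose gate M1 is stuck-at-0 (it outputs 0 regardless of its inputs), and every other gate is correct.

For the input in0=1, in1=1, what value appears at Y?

1

Propagate with M1 forced: M0=1, M1=0 [stuck-at-0], M2=1.
So Y = 1. (Without the fault it would be 0.)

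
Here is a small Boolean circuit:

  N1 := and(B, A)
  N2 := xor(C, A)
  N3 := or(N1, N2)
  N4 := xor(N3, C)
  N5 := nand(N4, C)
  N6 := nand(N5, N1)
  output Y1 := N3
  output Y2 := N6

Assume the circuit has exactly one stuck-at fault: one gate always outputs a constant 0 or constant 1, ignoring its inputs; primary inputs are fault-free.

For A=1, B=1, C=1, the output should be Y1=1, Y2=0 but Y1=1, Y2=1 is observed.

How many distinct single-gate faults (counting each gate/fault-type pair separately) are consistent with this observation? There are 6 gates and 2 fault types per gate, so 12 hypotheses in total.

Fault-free: N1=1, N2=0, N3=1, N4=0, N5=1, N6=0 → Y1=1, Y2=0. Observed Y1=1, Y2=1.
  N1 stuck-at-0: output Y1=0, Y2=1 ✗
  N1 stuck-at-1: output Y1=1, Y2=0 ✗
  N2 stuck-at-0: output Y1=1, Y2=0 ✗
  N2 stuck-at-1: output Y1=1, Y2=0 ✗
  N3 stuck-at-0: output Y1=0, Y2=1 ✗
  N3 stuck-at-1: output Y1=1, Y2=0 ✗
  N4 stuck-at-0: output Y1=1, Y2=0 ✗
  N4 stuck-at-1: output Y1=1, Y2=1 ✓
  N5 stuck-at-0: output Y1=1, Y2=1 ✓
  N5 stuck-at-1: output Y1=1, Y2=0 ✗
  N6 stuck-at-0: output Y1=1, Y2=0 ✗
  N6 stuck-at-1: output Y1=1, Y2=1 ✓
Consistent faults: {N4 stuck-at-1, N5 stuck-at-0, N6 stuck-at-1} — 3 in all.

3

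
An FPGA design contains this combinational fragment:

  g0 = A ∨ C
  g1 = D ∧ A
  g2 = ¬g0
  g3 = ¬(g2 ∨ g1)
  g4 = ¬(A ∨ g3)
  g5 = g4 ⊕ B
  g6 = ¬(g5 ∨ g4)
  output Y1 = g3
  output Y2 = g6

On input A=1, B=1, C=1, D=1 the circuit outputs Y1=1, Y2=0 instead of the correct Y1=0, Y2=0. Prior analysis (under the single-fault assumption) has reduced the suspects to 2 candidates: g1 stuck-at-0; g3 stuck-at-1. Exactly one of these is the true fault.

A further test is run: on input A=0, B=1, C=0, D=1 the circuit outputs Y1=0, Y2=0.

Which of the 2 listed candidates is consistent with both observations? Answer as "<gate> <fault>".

g1 stuck-at-0

Evaluate each candidate on input A=0, B=1, C=0, D=1:
  g1 stuck-at-0: g0=0, g1=0 [stuck-at-0], g2=1, g3=0, g4=1, g5=0, g6=0 → Y1=0, Y2=0 — matches
  g3 stuck-at-1: g0=0, g1=0, g2=1, g3=1 [stuck-at-1], g4=0, g5=1, g6=0 → Y1=1, Y2=0 — eliminated
Only g1 stuck-at-0 reproduces the observed Y1=0, Y2=0.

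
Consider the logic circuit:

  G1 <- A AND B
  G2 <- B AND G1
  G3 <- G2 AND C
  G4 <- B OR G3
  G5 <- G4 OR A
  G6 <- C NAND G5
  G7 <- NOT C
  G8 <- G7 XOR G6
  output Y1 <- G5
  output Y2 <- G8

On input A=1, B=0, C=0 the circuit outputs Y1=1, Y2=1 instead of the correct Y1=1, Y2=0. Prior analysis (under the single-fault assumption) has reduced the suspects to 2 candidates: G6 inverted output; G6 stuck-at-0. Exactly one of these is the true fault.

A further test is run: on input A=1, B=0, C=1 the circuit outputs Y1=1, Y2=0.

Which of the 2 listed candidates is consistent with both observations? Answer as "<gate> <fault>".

G6 stuck-at-0

Evaluate each candidate on input A=1, B=0, C=1:
  G6 inverted output: G1=0, G2=0, G3=0, G4=0, G5=1, G6=1 [inverted output], G7=0, G8=1 → Y1=1, Y2=1 — eliminated
  G6 stuck-at-0: G1=0, G2=0, G3=0, G4=0, G5=1, G6=0 [stuck-at-0], G7=0, G8=0 → Y1=1, Y2=0 — matches
Only G6 stuck-at-0 reproduces the observed Y1=1, Y2=0.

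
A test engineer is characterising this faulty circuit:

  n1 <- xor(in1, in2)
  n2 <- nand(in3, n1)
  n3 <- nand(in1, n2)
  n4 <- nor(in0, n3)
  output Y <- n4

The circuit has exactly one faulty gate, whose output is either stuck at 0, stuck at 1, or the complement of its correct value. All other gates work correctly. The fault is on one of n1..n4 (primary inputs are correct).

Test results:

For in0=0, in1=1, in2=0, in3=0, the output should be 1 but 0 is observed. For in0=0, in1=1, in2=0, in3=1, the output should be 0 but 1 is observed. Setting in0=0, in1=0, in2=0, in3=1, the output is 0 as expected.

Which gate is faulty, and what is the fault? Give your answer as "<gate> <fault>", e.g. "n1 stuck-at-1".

Fault-free values for test 1 (in0=0, in1=1, in2=0, in3=0): n1=1, n2=1, n3=0, n4=1, giving Y=1. Observed 0.
Test 1: faults giving observed 0 are {n2 stuck-at-0, n2 inverted output, n3 stuck-at-1, n3 inverted output, n4 stuck-at-0, n4 inverted output}.
Test 2 (in0=0, in1=1, in2=0, in3=1): fault-free n1=1, n2=0, n3=1, n4=0 → 0; observed 1. Eliminates n2 stuck-at-0, n3 stuck-at-1, n4 stuck-at-0.
Test 3 (in0=0, in1=0, in2=0, in3=1): fault-free n1=0, n2=1, n3=1, n4=0 → 0; observed 0. Eliminates n3 inverted output, n4 inverted output.
Only n2 inverted output is consistent with every test.

n2 inverted output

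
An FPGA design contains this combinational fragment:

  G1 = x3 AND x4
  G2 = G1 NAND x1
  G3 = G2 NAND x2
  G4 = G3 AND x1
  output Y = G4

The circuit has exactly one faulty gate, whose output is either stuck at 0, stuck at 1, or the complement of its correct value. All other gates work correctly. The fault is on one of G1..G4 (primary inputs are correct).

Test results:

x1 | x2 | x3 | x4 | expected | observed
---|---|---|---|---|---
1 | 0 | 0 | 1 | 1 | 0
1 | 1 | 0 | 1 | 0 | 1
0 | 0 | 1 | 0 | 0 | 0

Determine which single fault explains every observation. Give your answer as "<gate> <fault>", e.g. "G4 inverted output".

G3 inverted output

Fault-free values for test 1 (x1=1, x2=0, x3=0, x4=1): G1=0, G2=1, G3=1, G4=1, giving Y=1. Observed 0.
Test 1: faults giving observed 0 are {G3 stuck-at-0, G3 inverted output, G4 stuck-at-0, G4 inverted output}.
Test 2 (x1=1, x2=1, x3=0, x4=1): fault-free G1=0, G2=1, G3=0, G4=0 → 0; observed 1. Eliminates G3 stuck-at-0, G4 stuck-at-0.
Test 3 (x1=0, x2=0, x3=1, x4=0): fault-free G1=0, G2=1, G3=1, G4=0 → 0; observed 0. Eliminates G4 inverted output.
Only G3 inverted output is consistent with every test.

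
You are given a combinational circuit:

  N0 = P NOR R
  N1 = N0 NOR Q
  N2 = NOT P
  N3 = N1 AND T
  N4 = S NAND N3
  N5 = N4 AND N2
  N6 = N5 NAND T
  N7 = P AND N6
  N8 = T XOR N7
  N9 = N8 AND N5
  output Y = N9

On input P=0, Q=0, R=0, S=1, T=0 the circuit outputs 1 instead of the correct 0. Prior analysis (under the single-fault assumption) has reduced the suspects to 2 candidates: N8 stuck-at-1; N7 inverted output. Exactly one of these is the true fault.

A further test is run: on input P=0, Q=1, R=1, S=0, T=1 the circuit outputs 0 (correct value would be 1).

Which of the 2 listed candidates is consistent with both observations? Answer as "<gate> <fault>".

N7 inverted output

Evaluate each candidate on input P=0, Q=1, R=1, S=0, T=1:
  N8 stuck-at-1: N0=0, N1=0, N2=1, N3=0, N4=1, N5=1, N6=0, N7=0, N8=1 [stuck-at-1], N9=1 → 1 — eliminated
  N7 inverted output: N0=0, N1=0, N2=1, N3=0, N4=1, N5=1, N6=0, N7=1 [inverted output], N8=0, N9=0 → 0 — matches
Only N7 inverted output reproduces the observed 0.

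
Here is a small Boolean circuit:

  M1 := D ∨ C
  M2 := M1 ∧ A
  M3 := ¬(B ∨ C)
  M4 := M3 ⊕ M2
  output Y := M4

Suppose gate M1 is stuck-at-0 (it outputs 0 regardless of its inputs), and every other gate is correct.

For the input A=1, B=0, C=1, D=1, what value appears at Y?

0

Propagate with M1 forced: M1=0 [stuck-at-0], M2=0, M3=0, M4=0.
So Y = 0. (Without the fault it would be 1.)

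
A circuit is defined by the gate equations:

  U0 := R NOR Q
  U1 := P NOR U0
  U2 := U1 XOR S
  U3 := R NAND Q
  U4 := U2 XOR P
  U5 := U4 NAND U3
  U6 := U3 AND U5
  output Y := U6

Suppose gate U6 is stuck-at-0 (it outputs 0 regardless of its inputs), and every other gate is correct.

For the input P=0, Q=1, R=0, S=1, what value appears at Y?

Propagate with U6 forced: U0=0, U1=1, U2=0, U3=1, U4=0, U5=1, U6=0 [stuck-at-0].
So Y = 0. (Without the fault it would be 1.)

0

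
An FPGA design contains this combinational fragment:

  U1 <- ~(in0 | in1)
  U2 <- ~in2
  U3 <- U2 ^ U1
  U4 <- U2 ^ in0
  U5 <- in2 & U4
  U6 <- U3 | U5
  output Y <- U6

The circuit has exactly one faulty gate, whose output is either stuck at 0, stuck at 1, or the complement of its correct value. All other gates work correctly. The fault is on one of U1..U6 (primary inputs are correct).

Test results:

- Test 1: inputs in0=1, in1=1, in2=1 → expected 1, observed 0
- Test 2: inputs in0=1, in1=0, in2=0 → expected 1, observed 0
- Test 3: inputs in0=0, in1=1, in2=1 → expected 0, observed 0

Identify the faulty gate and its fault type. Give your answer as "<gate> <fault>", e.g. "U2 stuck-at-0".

U6 stuck-at-0

Fault-free values for test 1 (in0=1, in1=1, in2=1): U1=0, U2=0, U3=0, U4=1, U5=1, U6=1, giving Y=1. Observed 0.
Test 1: faults giving observed 0 are {U4 stuck-at-0, U4 inverted output, U5 stuck-at-0, U5 inverted output, U6 stuck-at-0, U6 inverted output}.
Test 2 (in0=1, in1=0, in2=0): fault-free U1=0, U2=1, U3=1, U4=0, U5=0, U6=1 → 1; observed 0. Eliminates U4 stuck-at-0, U4 inverted output, U5 stuck-at-0, U5 inverted output.
Test 3 (in0=0, in1=1, in2=1): fault-free U1=0, U2=0, U3=0, U4=0, U5=0, U6=0 → 0; observed 0. Eliminates U6 inverted output.
Only U6 stuck-at-0 is consistent with every test.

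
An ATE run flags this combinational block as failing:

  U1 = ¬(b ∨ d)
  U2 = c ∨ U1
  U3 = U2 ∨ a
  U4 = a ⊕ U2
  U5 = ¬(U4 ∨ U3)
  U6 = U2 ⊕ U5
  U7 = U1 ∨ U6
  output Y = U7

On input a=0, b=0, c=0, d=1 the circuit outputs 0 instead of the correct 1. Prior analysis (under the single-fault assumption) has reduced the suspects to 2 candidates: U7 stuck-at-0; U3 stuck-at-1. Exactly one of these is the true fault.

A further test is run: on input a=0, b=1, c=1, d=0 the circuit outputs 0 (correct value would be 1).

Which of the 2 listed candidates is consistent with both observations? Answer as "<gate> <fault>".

Evaluate each candidate on input a=0, b=1, c=1, d=0:
  U7 stuck-at-0: U1=0, U2=1, U3=1, U4=1, U5=0, U6=1, U7=0 [stuck-at-0] → 0 — matches
  U3 stuck-at-1: U1=0, U2=1, U3=1 [stuck-at-1], U4=1, U5=0, U6=1, U7=1 → 1 — eliminated
Only U7 stuck-at-0 reproduces the observed 0.

U7 stuck-at-0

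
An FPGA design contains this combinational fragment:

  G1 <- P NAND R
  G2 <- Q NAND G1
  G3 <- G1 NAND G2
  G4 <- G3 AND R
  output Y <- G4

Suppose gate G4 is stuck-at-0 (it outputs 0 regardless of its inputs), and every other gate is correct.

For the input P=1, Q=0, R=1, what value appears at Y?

Propagate with G4 forced: G1=0, G2=1, G3=1, G4=0 [stuck-at-0].
So Y = 0. (Without the fault it would be 1.)

0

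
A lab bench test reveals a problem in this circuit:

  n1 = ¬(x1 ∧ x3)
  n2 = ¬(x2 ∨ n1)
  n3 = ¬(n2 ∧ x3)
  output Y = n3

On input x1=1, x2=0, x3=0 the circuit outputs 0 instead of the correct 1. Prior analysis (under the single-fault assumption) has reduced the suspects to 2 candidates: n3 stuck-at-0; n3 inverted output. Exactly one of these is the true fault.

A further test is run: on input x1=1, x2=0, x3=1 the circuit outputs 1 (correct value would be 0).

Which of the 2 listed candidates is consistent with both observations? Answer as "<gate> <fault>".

Evaluate each candidate on input x1=1, x2=0, x3=1:
  n3 stuck-at-0: n1=0, n2=1, n3=0 [stuck-at-0] → 0 — eliminated
  n3 inverted output: n1=0, n2=1, n3=1 [inverted output] → 1 — matches
Only n3 inverted output reproduces the observed 1.

n3 inverted output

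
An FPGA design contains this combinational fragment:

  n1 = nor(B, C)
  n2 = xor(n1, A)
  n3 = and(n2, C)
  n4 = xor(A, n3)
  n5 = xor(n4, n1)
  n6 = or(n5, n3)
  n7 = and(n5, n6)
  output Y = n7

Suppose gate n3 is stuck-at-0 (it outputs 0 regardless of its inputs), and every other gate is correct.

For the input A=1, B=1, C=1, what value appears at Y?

1

Propagate with n3 forced: n1=0, n2=1, n3=0 [stuck-at-0], n4=1, n5=1, n6=1, n7=1.
So Y = 1. (Without the fault it would be 0.)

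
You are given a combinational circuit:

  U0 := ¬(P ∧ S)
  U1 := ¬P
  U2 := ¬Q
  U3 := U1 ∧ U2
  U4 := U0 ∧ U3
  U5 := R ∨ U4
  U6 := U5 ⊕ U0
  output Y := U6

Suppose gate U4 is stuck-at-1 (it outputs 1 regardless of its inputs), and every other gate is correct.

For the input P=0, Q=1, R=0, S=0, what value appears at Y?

Propagate with U4 forced: U0=1, U1=1, U2=0, U3=0, U4=1 [stuck-at-1], U5=1, U6=0.
So Y = 0. (Without the fault it would be 1.)

0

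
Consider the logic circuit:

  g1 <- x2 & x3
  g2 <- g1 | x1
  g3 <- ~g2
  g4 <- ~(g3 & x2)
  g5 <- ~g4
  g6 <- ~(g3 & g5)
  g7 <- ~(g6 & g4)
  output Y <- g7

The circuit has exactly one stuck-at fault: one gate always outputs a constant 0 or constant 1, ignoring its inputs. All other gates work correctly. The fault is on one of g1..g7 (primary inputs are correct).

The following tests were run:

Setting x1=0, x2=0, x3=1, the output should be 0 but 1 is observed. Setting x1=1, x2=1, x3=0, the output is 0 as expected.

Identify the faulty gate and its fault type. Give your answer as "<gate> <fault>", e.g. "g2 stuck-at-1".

Fault-free values for test 1 (x1=0, x2=0, x3=1): g1=0, g2=0, g3=1, g4=1, g5=0, g6=1, g7=0, giving Y=0. Observed 1.
Test 1: faults giving observed 1 are {g4 stuck-at-0, g5 stuck-at-1, g6 stuck-at-0, g7 stuck-at-1}.
Test 2 (x1=1, x2=1, x3=0): fault-free g1=0, g2=1, g3=0, g4=1, g5=0, g6=1, g7=0 → 0; observed 0. Eliminates g4 stuck-at-0, g6 stuck-at-0, g7 stuck-at-1.
Only g5 stuck-at-1 is consistent with every test.

g5 stuck-at-1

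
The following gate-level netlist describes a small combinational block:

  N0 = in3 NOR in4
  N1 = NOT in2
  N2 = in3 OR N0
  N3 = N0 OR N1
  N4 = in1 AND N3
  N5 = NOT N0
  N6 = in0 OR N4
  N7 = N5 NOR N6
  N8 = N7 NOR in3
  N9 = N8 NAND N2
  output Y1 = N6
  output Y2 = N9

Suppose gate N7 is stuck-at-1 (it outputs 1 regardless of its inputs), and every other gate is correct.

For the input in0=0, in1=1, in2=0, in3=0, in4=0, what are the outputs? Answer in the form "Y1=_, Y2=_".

Propagate with N7 forced: N0=1, N1=1, N2=1, N3=1, N4=1, N5=0, N6=1, N7=1 [stuck-at-1], N8=0, N9=1.
So the outputs are Y1=1, Y2=1. (Without the fault they would be Y1=1, Y2=0.)

Y1=1, Y2=1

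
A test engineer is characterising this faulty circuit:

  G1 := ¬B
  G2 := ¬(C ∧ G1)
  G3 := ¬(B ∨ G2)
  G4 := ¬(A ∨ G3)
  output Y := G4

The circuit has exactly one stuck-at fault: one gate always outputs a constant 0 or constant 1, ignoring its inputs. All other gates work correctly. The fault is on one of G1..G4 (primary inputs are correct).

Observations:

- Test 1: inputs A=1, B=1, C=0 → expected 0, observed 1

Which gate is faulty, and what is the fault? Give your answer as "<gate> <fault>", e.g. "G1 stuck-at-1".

G4 stuck-at-1

Fault-free values for test 1 (A=1, B=1, C=0): G1=0, G2=1, G3=0, G4=0, giving Y=0. Observed 1.
Test 1: faults giving observed 1 are {G4 stuck-at-1}.
Only G4 stuck-at-1 is consistent with every test.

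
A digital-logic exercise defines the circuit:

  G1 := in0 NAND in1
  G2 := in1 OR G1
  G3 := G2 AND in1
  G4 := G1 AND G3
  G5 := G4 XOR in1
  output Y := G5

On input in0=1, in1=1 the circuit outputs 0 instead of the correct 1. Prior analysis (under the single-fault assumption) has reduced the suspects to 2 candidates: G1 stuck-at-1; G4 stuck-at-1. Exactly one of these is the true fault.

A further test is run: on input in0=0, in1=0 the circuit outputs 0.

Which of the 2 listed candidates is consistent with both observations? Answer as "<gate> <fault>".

G1 stuck-at-1

Evaluate each candidate on input in0=0, in1=0:
  G1 stuck-at-1: G1=1 [stuck-at-1], G2=1, G3=0, G4=0, G5=0 → 0 — matches
  G4 stuck-at-1: G1=1, G2=1, G3=0, G4=1 [stuck-at-1], G5=1 → 1 — eliminated
Only G1 stuck-at-1 reproduces the observed 0.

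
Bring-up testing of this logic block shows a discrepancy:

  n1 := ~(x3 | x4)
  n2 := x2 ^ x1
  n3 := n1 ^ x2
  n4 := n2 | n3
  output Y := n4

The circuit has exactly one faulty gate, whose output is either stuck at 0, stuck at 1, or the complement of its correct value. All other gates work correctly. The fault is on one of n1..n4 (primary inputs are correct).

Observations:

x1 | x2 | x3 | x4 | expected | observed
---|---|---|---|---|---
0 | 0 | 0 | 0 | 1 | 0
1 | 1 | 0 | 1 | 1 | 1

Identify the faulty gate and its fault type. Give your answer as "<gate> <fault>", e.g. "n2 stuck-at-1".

n1 stuck-at-0

Fault-free values for test 1 (x1=0, x2=0, x3=0, x4=0): n1=1, n2=0, n3=1, n4=1, giving Y=1. Observed 0.
Test 1: faults giving observed 0 are {n1 stuck-at-0, n1 inverted output, n3 stuck-at-0, n3 inverted output, n4 stuck-at-0, n4 inverted output}.
Test 2 (x1=1, x2=1, x3=0, x4=1): fault-free n1=0, n2=0, n3=1, n4=1 → 1; observed 1. Eliminates n1 inverted output, n3 stuck-at-0, n3 inverted output, n4 stuck-at-0, n4 inverted output.
Only n1 stuck-at-0 is consistent with every test.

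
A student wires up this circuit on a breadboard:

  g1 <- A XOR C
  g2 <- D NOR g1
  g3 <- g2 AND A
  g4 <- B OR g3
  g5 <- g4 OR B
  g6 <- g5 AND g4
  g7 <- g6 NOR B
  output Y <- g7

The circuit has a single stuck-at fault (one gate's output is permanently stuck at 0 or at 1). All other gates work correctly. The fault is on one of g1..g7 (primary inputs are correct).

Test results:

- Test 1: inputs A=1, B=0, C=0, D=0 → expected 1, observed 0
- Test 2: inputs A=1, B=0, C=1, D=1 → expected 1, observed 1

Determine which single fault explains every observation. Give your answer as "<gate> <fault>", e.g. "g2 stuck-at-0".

Fault-free values for test 1 (A=1, B=0, C=0, D=0): g1=1, g2=0, g3=0, g4=0, g5=0, g6=0, g7=1, giving Y=1. Observed 0.
Test 1: faults giving observed 0 are {g1 stuck-at-0, g2 stuck-at-1, g3 stuck-at-1, g4 stuck-at-1, g6 stuck-at-1, g7 stuck-at-0}.
Test 2 (A=1, B=0, C=1, D=1): fault-free g1=0, g2=0, g3=0, g4=0, g5=0, g6=0, g7=1 → 1; observed 1. Eliminates g2 stuck-at-1, g3 stuck-at-1, g4 stuck-at-1, g6 stuck-at-1, g7 stuck-at-0.
Only g1 stuck-at-0 is consistent with every test.

g1 stuck-at-0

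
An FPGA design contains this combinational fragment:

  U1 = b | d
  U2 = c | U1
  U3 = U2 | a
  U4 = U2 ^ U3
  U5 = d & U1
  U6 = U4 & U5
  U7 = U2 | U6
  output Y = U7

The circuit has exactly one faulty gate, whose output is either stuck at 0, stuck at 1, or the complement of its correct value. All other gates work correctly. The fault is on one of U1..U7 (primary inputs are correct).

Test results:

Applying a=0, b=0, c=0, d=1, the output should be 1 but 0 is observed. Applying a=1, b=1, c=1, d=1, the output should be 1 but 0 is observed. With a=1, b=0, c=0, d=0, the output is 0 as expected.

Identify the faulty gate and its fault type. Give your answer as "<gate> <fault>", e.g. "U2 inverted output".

U7 stuck-at-0

Fault-free values for test 1 (a=0, b=0, c=0, d=1): U1=1, U2=1, U3=1, U4=0, U5=1, U6=0, U7=1, giving Y=1. Observed 0.
Test 1: faults giving observed 0 are {U1 stuck-at-0, U1 inverted output, U2 stuck-at-0, U2 inverted output, U7 stuck-at-0, U7 inverted output}.
Test 2 (a=1, b=1, c=1, d=1): fault-free U1=1, U2=1, U3=1, U4=0, U5=1, U6=0, U7=1 → 1; observed 0. Eliminates U1 stuck-at-0, U1 inverted output, U2 stuck-at-0, U2 inverted output.
Test 3 (a=1, b=0, c=0, d=0): fault-free U1=0, U2=0, U3=1, U4=1, U5=0, U6=0, U7=0 → 0; observed 0. Eliminates U7 inverted output.
Only U7 stuck-at-0 is consistent with every test.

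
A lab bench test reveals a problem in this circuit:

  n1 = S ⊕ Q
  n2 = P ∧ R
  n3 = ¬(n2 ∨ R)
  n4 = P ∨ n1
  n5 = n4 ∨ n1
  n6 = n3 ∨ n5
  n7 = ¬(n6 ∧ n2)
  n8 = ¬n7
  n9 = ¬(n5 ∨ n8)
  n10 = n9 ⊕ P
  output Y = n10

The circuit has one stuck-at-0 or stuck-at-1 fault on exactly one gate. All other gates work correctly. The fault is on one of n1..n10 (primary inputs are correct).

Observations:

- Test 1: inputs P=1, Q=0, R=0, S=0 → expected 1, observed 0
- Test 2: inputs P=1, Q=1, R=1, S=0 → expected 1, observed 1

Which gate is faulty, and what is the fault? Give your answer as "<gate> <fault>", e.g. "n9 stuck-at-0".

n4 stuck-at-0

Fault-free values for test 1 (P=1, Q=0, R=0, S=0): n1=0, n2=0, n3=1, n4=1, n5=1, n6=1, n7=1, n8=0, n9=0, n10=1, giving Y=1. Observed 0.
Test 1: faults giving observed 0 are {n4 stuck-at-0, n5 stuck-at-0, n9 stuck-at-1, n10 stuck-at-0}.
Test 2 (P=1, Q=1, R=1, S=0): fault-free n1=1, n2=1, n3=0, n4=1, n5=1, n6=1, n7=0, n8=1, n9=0, n10=1 → 1; observed 1. Eliminates n5 stuck-at-0, n9 stuck-at-1, n10 stuck-at-0.
Only n4 stuck-at-0 is consistent with every test.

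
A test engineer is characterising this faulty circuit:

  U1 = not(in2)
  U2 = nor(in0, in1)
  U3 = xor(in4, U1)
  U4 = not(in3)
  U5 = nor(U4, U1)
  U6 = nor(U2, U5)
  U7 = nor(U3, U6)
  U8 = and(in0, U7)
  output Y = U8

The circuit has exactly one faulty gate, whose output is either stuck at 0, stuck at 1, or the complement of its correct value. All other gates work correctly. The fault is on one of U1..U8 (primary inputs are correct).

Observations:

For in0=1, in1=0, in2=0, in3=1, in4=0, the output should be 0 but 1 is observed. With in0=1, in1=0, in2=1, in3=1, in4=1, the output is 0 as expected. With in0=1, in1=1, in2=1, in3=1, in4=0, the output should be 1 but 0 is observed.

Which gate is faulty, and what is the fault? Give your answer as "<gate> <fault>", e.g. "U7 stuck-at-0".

U1 inverted output

Fault-free values for test 1 (in0=1, in1=0, in2=0, in3=1, in4=0): U1=1, U2=0, U3=1, U4=0, U5=0, U6=1, U7=0, U8=0, giving Y=0. Observed 1.
Test 1: faults giving observed 1 are {U1 stuck-at-0, U1 inverted output, U7 stuck-at-1, U7 inverted output, U8 stuck-at-1, U8 inverted output}.
Test 2 (in0=1, in1=0, in2=1, in3=1, in4=1): fault-free U1=0, U2=0, U3=1, U4=0, U5=1, U6=0, U7=0, U8=0 → 0; observed 0. Eliminates U7 stuck-at-1, U7 inverted output, U8 stuck-at-1, U8 inverted output.
Test 3 (in0=1, in1=1, in2=1, in3=1, in4=0): fault-free U1=0, U2=0, U3=0, U4=0, U5=1, U6=0, U7=1, U8=1 → 1; observed 0. Eliminates U1 stuck-at-0.
Only U1 inverted output is consistent with every test.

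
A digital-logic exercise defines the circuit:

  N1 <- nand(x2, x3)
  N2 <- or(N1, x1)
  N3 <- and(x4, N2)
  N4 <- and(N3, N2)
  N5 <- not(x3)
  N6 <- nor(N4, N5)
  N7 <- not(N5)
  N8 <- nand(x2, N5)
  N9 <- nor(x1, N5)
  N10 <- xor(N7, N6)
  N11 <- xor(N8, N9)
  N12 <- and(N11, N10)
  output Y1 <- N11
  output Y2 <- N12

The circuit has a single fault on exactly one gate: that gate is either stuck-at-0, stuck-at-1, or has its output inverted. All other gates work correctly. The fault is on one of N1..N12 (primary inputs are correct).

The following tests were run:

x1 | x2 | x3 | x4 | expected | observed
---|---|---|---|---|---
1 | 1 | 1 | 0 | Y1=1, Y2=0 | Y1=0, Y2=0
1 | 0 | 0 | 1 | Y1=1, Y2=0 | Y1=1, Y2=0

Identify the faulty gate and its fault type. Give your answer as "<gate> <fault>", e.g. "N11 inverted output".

Fault-free values for test 1 (x1=1, x2=1, x3=1, x4=0): N1=0, N2=1, N3=0, N4=0, N5=0, N6=1, N7=1, N8=1, N9=0, N10=0, N11=1, N12=0, giving Y1=1, Y2=0. Observed Y1=0, Y2=0.
Test 1: faults giving observed Y1=0, Y2=0 are {N5 stuck-at-1, N5 inverted output, N8 stuck-at-0, N8 inverted output, N9 stuck-at-1, N9 inverted output, N11 stuck-at-0, N11 inverted output}.
Test 2 (x1=1, x2=0, x3=0, x4=1): fault-free N1=1, N2=1, N3=1, N4=1, N5=1, N6=0, N7=0, N8=1, N9=0, N10=0, N11=1, N12=0 → Y1=1, Y2=0; observed Y1=1, Y2=0. Eliminates N5 inverted output, N8 stuck-at-0, N8 inverted output, N9 stuck-at-1, N9 inverted output, N11 stuck-at-0, N11 inverted output.
Only N5 stuck-at-1 is consistent with every test.

N5 stuck-at-1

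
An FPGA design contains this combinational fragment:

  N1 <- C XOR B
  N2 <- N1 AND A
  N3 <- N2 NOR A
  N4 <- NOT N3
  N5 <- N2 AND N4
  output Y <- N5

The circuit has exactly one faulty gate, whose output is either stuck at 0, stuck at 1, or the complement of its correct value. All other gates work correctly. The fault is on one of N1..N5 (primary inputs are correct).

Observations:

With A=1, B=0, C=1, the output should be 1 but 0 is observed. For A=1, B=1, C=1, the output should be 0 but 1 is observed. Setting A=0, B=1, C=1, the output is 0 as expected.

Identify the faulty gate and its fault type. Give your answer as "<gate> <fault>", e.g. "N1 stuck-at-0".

Fault-free values for test 1 (A=1, B=0, C=1): N1=1, N2=1, N3=0, N4=1, N5=1, giving Y=1. Observed 0.
Test 1: faults giving observed 0 are {N1 stuck-at-0, N1 inverted output, N2 stuck-at-0, N2 inverted output, N3 stuck-at-1, N3 inverted output, N4 stuck-at-0, N4 inverted output, N5 stuck-at-0, N5 inverted output}.
Test 2 (A=1, B=1, C=1): fault-free N1=0, N2=0, N3=0, N4=1, N5=0 → 0; observed 1. Eliminates N1 stuck-at-0, N2 stuck-at-0, N3 stuck-at-1, N3 inverted output, N4 stuck-at-0, N4 inverted output, N5 stuck-at-0.
Test 3 (A=0, B=1, C=1): fault-free N1=0, N2=0, N3=1, N4=0, N5=0 → 0; observed 0. Eliminates N2 inverted output, N5 inverted output.
Only N1 inverted output is consistent with every test.

N1 inverted output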